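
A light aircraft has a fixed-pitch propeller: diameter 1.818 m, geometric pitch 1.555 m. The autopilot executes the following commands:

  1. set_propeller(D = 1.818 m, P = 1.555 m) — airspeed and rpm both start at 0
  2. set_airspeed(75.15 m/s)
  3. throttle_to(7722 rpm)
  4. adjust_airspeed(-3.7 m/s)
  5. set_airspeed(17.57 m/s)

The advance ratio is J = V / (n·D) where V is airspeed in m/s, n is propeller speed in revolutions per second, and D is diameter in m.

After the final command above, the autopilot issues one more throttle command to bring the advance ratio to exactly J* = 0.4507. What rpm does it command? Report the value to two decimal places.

rpm = 1286.59

set_propeller: D = 1.818 m, P = 1.555 m (p = P/D = 0.855336); state ← (V=0, rpm=0)
set_airspeed(75.15): V ← 75.15 m/s
throttle_to(7722): rpm ← 7722
adjust_airspeed(-3.7): V ← 75.15 -3.7 = 71.45 m/s
set_airspeed(17.57): V ← 17.57 m/s
final state: V = 17.57 m/s, rpm = 7722 → n = rpm/60 = 128.700000 rev/s
target J* = 0.4507; solve J* = V/(n·D) for n: n = V/(J*·D) = 17.57/(0.4507 × 1.818) = 21.443236 rev/s
rpm = 60·n = 1286.594158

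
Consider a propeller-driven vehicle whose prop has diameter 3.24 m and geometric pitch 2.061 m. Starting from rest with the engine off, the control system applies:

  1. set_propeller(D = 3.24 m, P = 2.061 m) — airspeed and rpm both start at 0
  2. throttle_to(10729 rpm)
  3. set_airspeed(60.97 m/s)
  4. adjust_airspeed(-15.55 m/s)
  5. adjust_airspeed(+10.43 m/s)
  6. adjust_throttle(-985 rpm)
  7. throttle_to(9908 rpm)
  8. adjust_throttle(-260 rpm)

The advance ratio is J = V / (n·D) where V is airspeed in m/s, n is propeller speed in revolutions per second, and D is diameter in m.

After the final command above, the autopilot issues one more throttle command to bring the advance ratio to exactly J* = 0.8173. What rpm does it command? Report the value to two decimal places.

set_propeller: D = 3.24 m, P = 2.061 m (p = P/D = 0.636111); state ← (V=0, rpm=0)
throttle_to(10729): rpm ← 10729
set_airspeed(60.97): V ← 60.97 m/s
adjust_airspeed(-15.55): V ← 60.97 -15.55 = 45.42 m/s
adjust_airspeed(+10.43): V ← 45.42 +10.43 = 55.85 m/s
adjust_throttle(-985): rpm ← 10729 -985 = 9744
throttle_to(9908): rpm ← 9908
adjust_throttle(-260): rpm ← 9908 -260 = 9648
final state: V = 55.85 m/s, rpm = 9648 → n = rpm/60 = 160.800000 rev/s
target J* = 0.8173; solve J* = V/(n·D) for n: n = V/(J*·D) = 55.85/(0.8173 × 3.24) = 21.090976 rev/s
rpm = 60·n = 1265.458533

rpm = 1265.46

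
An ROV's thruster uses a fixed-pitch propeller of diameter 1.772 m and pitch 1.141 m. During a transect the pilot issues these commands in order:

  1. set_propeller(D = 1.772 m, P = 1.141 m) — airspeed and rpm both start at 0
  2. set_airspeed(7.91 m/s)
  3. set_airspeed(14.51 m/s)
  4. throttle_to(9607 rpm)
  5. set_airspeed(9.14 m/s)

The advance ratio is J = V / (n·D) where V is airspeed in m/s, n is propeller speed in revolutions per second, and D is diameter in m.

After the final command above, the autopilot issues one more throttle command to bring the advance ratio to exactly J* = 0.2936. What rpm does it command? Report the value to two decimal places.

set_propeller: D = 1.772 m, P = 1.141 m (p = P/D = 0.643905); state ← (V=0, rpm=0)
set_airspeed(7.91): V ← 7.91 m/s
set_airspeed(14.51): V ← 14.51 m/s
throttle_to(9607): rpm ← 9607
set_airspeed(9.14): V ← 9.14 m/s
final state: V = 9.14 m/s, rpm = 9607 → n = rpm/60 = 160.116667 rev/s
target J* = 0.2936; solve J* = V/(n·D) for n: n = V/(J*·D) = 9.14/(0.2936 × 1.772) = 17.568166 rev/s
rpm = 60·n = 1054.089961

rpm = 1054.09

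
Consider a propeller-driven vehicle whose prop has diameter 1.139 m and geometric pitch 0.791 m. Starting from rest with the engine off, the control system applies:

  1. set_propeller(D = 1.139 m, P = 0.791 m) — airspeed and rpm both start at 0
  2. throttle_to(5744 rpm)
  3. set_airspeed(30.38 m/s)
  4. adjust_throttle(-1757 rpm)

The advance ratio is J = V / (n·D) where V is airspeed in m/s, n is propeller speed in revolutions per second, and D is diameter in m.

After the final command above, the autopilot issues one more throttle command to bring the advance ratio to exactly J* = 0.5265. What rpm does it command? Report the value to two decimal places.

set_propeller: D = 1.139 m, P = 0.791 m (p = P/D = 0.694469); state ← (V=0, rpm=0)
throttle_to(5744): rpm ← 5744
set_airspeed(30.38): V ← 30.38 m/s
adjust_throttle(-1757): rpm ← 5744 -1757 = 3987
final state: V = 30.38 m/s, rpm = 3987 → n = rpm/60 = 66.450000 rev/s
target J* = 0.5265; solve J* = V/(n·D) for n: n = V/(J*·D) = 30.38/(0.5265 × 1.139) = 50.660057 rev/s
rpm = 60·n = 3039.603391

rpm = 3039.60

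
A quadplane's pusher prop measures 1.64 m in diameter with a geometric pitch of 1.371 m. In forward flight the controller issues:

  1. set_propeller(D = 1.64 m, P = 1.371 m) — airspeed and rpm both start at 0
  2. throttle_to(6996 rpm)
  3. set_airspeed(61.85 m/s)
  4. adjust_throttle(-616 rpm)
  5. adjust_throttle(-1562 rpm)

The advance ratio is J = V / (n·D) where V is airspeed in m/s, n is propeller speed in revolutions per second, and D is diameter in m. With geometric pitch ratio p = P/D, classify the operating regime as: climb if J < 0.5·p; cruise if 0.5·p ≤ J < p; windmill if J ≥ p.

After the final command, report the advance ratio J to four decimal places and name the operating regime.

set_propeller: D = 1.64 m, P = 1.371 m (p = P/D = 0.835976); state ← (V=0, rpm=0)
throttle_to(6996): rpm ← 6996
set_airspeed(61.85): V ← 61.85 m/s
adjust_throttle(-616): rpm ← 6996 -616 = 6380
adjust_throttle(-1562): rpm ← 6380 -1562 = 4818
final state: V = 61.85 m/s, rpm = 4818 → n = rpm/60 = 80.300000 rev/s
J = V / (n·D) = 61.85 / (80.300000 × 1.64) = 0.469656
regime bands: climb J<0.4180 | cruise [0.4180, 0.8360) | windmill J≥0.8360
J = 0.4697 → cruise

J = 0.4697, regime = cruise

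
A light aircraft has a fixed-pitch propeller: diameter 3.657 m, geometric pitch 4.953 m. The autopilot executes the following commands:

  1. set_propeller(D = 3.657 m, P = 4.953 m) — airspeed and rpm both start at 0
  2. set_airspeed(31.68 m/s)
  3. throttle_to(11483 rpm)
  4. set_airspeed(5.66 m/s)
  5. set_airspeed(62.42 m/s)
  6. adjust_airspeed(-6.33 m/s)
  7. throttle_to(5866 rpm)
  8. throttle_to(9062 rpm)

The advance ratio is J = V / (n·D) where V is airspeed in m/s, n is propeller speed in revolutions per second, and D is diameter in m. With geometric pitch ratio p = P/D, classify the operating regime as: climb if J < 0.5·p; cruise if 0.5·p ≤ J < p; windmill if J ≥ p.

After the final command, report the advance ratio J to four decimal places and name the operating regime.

J = 0.1016, regime = climb

set_propeller: D = 3.657 m, P = 4.953 m (p = P/D = 1.354389); state ← (V=0, rpm=0)
set_airspeed(31.68): V ← 31.68 m/s
throttle_to(11483): rpm ← 11483
set_airspeed(5.66): V ← 5.66 m/s
set_airspeed(62.42): V ← 62.42 m/s
adjust_airspeed(-6.33): V ← 62.42 -6.33 = 56.09 m/s
throttle_to(5866): rpm ← 5866
throttle_to(9062): rpm ← 9062
final state: V = 56.09 m/s, rpm = 9062 → n = rpm/60 = 151.033333 rev/s
J = V / (n·D) = 56.09 / (151.033333 × 3.657) = 0.101552
regime bands: climb J<0.6772 | cruise [0.6772, 1.3544) | windmill J≥1.3544
J = 0.1016 → climb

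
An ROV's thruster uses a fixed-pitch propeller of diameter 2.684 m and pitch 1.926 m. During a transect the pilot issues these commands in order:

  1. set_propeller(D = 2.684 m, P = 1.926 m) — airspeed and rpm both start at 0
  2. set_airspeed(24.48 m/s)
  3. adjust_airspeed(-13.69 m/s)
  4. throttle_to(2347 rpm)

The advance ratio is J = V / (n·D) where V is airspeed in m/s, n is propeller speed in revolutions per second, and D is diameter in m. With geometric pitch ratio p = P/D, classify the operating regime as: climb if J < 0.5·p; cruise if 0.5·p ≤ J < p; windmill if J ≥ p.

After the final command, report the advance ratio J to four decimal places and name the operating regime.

set_propeller: D = 2.684 m, P = 1.926 m (p = P/D = 0.717586); state ← (V=0, rpm=0)
set_airspeed(24.48): V ← 24.48 m/s
adjust_airspeed(-13.69): V ← 24.48 -13.69 = 10.79 m/s
throttle_to(2347): rpm ← 2347
final state: V = 10.79 m/s, rpm = 2347 → n = rpm/60 = 39.116667 rev/s
J = V / (n·D) = 10.79 / (39.116667 × 2.684) = 0.102773
regime bands: climb J<0.3588 | cruise [0.3588, 0.7176) | windmill J≥0.7176
J = 0.1028 → climb

J = 0.1028, regime = climb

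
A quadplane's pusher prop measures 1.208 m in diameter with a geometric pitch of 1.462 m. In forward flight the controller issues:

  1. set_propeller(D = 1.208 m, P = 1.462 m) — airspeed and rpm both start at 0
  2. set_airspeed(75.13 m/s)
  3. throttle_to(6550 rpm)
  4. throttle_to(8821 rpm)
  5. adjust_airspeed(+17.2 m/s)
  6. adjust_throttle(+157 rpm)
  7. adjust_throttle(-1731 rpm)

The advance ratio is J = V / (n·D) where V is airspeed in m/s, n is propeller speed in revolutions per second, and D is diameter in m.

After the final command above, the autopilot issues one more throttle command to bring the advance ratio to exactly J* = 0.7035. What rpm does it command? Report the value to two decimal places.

set_propeller: D = 1.208 m, P = 1.462 m (p = P/D = 1.210265); state ← (V=0, rpm=0)
set_airspeed(75.13): V ← 75.13 m/s
throttle_to(6550): rpm ← 6550
throttle_to(8821): rpm ← 8821
adjust_airspeed(+17.2): V ← 75.13 +17.2 = 92.33 m/s
adjust_throttle(+157): rpm ← 8821 +157 = 8978
adjust_throttle(-1731): rpm ← 8978 -1731 = 7247
final state: V = 92.33 m/s, rpm = 7247 → n = rpm/60 = 120.783333 rev/s
target J* = 0.7035; solve J* = V/(n·D) for n: n = V/(J*·D) = 92.33/(0.7035 × 1.208) = 108.645514 rev/s
rpm = 60·n = 6518.730849

rpm = 6518.73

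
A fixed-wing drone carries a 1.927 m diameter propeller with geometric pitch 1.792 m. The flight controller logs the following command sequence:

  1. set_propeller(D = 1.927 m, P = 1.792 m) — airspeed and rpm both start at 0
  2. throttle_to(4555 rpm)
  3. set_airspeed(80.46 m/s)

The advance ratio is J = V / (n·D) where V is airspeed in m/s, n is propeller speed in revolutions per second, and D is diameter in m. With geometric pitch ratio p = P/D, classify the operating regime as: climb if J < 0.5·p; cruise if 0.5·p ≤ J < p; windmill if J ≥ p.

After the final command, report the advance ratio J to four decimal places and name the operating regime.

set_propeller: D = 1.927 m, P = 1.792 m (p = P/D = 0.929943); state ← (V=0, rpm=0)
throttle_to(4555): rpm ← 4555
set_airspeed(80.46): V ← 80.46 m/s
final state: V = 80.46 m/s, rpm = 4555 → n = rpm/60 = 75.916667 rev/s
J = V / (n·D) = 80.46 / (75.916667 × 1.927) = 0.549998
regime bands: climb J<0.4650 | cruise [0.4650, 0.9299) | windmill J≥0.9299
J = 0.5500 → cruise

J = 0.5500, regime = cruise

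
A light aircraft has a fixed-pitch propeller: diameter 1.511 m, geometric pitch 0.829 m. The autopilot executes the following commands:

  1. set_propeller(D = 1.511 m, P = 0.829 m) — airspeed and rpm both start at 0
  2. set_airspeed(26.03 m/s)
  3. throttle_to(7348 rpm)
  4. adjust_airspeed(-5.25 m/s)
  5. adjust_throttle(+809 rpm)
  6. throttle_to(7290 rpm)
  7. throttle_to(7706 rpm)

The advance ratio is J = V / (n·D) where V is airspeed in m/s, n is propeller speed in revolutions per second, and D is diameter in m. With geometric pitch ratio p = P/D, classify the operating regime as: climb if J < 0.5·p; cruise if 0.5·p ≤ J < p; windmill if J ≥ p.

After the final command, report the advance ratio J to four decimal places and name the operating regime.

J = 0.1071, regime = climb

set_propeller: D = 1.511 m, P = 0.829 m (p = P/D = 0.548643); state ← (V=0, rpm=0)
set_airspeed(26.03): V ← 26.03 m/s
throttle_to(7348): rpm ← 7348
adjust_airspeed(-5.25): V ← 26.03 -5.25 = 20.78 m/s
adjust_throttle(+809): rpm ← 7348 +809 = 8157
throttle_to(7290): rpm ← 7290
throttle_to(7706): rpm ← 7706
final state: V = 20.78 m/s, rpm = 7706 → n = rpm/60 = 128.433333 rev/s
J = V / (n·D) = 20.78 / (128.433333 × 1.511) = 0.107079
regime bands: climb J<0.2743 | cruise [0.2743, 0.5486) | windmill J≥0.5486
J = 0.1071 → climb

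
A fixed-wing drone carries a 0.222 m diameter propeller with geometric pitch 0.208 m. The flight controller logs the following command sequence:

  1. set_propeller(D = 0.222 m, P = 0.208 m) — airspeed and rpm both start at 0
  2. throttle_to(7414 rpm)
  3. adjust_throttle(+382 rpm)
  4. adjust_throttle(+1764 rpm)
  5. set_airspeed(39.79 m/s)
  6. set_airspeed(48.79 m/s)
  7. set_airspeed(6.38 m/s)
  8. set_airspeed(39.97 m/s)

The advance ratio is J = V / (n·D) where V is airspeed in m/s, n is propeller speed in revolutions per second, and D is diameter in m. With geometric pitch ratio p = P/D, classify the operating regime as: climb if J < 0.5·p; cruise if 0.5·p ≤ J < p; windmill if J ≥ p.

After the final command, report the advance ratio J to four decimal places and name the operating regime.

J = 1.1300, regime = windmill

set_propeller: D = 0.222 m, P = 0.208 m (p = P/D = 0.936937); state ← (V=0, rpm=0)
throttle_to(7414): rpm ← 7414
adjust_throttle(+382): rpm ← 7414 +382 = 7796
adjust_throttle(+1764): rpm ← 7796 +1764 = 9560
set_airspeed(39.79): V ← 39.79 m/s
set_airspeed(48.79): V ← 48.79 m/s
set_airspeed(6.38): V ← 6.38 m/s
set_airspeed(39.97): V ← 39.97 m/s
final state: V = 39.97 m/s, rpm = 9560 → n = rpm/60 = 159.333333 rev/s
J = V / (n·D) = 39.97 / (159.333333 × 0.222) = 1.129990
regime bands: climb J<0.4685 | cruise [0.4685, 0.9369) | windmill J≥0.9369
J = 1.1300 → windmill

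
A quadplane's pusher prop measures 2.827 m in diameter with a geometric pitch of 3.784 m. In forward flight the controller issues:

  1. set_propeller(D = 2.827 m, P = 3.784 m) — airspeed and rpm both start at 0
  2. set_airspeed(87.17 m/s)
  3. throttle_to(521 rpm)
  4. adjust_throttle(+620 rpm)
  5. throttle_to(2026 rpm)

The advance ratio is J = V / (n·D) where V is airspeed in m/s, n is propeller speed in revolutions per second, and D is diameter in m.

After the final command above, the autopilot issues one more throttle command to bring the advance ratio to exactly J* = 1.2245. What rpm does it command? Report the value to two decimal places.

set_propeller: D = 2.827 m, P = 3.784 m (p = P/D = 1.338521); state ← (V=0, rpm=0)
set_airspeed(87.17): V ← 87.17 m/s
throttle_to(521): rpm ← 521
adjust_throttle(+620): rpm ← 521 +620 = 1141
throttle_to(2026): rpm ← 2026
final state: V = 87.17 m/s, rpm = 2026 → n = rpm/60 = 33.766667 rev/s
target J* = 1.2245; solve J* = V/(n·D) for n: n = V/(J*·D) = 87.17/(1.2245 × 2.827) = 25.181549 rev/s
rpm = 60·n = 1510.892963

rpm = 1510.89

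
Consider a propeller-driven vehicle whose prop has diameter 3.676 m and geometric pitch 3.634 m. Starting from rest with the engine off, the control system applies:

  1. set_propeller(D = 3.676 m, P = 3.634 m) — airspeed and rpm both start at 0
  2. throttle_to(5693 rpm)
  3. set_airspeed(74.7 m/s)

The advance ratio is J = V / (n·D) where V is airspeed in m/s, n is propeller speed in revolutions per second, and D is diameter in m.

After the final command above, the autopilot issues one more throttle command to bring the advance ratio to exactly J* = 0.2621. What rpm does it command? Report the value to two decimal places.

rpm = 4651.89

set_propeller: D = 3.676 m, P = 3.634 m (p = P/D = 0.988575); state ← (V=0, rpm=0)
throttle_to(5693): rpm ← 5693
set_airspeed(74.7): V ← 74.7 m/s
final state: V = 74.7 m/s, rpm = 5693 → n = rpm/60 = 94.883333 rev/s
target J* = 0.2621; solve J* = V/(n·D) for n: n = V/(J*·D) = 74.7/(0.2621 × 3.676) = 77.531481 rev/s
rpm = 60·n = 4651.888841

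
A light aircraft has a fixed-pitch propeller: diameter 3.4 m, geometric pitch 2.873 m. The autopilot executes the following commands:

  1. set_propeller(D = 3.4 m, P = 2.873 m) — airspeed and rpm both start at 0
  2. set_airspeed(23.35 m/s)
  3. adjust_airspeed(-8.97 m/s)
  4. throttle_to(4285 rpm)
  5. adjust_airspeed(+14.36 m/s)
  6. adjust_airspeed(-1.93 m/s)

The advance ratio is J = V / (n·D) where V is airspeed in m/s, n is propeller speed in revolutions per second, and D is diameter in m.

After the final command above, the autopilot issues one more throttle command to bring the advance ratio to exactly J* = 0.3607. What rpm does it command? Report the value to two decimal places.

set_propeller: D = 3.4 m, P = 2.873 m (p = P/D = 0.845000); state ← (V=0, rpm=0)
set_airspeed(23.35): V ← 23.35 m/s
adjust_airspeed(-8.97): V ← 23.35 -8.97 = 14.38 m/s
throttle_to(4285): rpm ← 4285
adjust_airspeed(+14.36): V ← 14.38 +14.36 = 28.74 m/s
adjust_airspeed(-1.93): V ← 28.74 -1.93 = 26.81 m/s
final state: V = 26.81 m/s, rpm = 4285 → n = rpm/60 = 71.416667 rev/s
target J* = 0.3607; solve J* = V/(n·D) for n: n = V/(J*·D) = 26.81/(0.3607 × 3.4) = 21.861087 rev/s
rpm = 60·n = 1311.665226

rpm = 1311.67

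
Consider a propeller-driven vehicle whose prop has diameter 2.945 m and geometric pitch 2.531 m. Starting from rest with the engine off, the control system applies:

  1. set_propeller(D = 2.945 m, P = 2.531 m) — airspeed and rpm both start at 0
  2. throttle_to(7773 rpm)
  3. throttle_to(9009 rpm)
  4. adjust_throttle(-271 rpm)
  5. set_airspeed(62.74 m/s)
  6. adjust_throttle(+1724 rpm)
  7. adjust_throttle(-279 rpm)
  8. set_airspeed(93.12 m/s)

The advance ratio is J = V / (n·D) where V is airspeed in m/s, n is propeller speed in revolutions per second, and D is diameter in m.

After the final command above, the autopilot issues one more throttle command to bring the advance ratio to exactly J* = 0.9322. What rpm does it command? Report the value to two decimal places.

set_propeller: D = 2.945 m, P = 2.531 m (p = P/D = 0.859423); state ← (V=0, rpm=0)
throttle_to(7773): rpm ← 7773
throttle_to(9009): rpm ← 9009
adjust_throttle(-271): rpm ← 9009 -271 = 8738
set_airspeed(62.74): V ← 62.74 m/s
adjust_throttle(+1724): rpm ← 8738 +1724 = 10462
adjust_throttle(-279): rpm ← 10462 -279 = 10183
set_airspeed(93.12): V ← 93.12 m/s
final state: V = 93.12 m/s, rpm = 10183 → n = rpm/60 = 169.716667 rev/s
target J* = 0.9322; solve J* = V/(n·D) for n: n = V/(J*·D) = 93.12/(0.9322 × 2.945) = 33.919432 rev/s
rpm = 60·n = 2035.165913

rpm = 2035.17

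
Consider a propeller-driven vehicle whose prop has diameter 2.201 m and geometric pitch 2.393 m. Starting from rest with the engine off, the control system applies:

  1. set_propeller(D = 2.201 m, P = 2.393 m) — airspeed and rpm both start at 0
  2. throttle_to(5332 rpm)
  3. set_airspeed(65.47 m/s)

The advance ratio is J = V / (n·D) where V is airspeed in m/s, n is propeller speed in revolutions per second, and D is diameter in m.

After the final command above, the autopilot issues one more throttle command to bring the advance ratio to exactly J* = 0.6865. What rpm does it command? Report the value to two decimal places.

rpm = 2599.76

set_propeller: D = 2.201 m, P = 2.393 m (p = P/D = 1.087233); state ← (V=0, rpm=0)
throttle_to(5332): rpm ← 5332
set_airspeed(65.47): V ← 65.47 m/s
final state: V = 65.47 m/s, rpm = 5332 → n = rpm/60 = 88.866667 rev/s
target J* = 0.6865; solve J* = V/(n·D) for n: n = V/(J*·D) = 65.47/(0.6865 × 2.201) = 43.329308 rev/s
rpm = 60·n = 2599.758502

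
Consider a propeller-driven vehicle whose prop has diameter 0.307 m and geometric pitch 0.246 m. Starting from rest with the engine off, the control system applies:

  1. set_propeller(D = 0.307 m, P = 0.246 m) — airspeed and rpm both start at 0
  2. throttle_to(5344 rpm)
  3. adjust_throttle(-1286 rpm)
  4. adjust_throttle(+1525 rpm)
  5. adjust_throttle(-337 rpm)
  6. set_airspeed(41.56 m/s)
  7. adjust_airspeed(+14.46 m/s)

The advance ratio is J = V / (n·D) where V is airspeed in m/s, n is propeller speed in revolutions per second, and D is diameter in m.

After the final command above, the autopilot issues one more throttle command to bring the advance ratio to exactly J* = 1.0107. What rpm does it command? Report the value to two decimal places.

rpm = 10832.63

set_propeller: D = 0.307 m, P = 0.246 m (p = P/D = 0.801303); state ← (V=0, rpm=0)
throttle_to(5344): rpm ← 5344
adjust_throttle(-1286): rpm ← 5344 -1286 = 4058
adjust_throttle(+1525): rpm ← 4058 +1525 = 5583
adjust_throttle(-337): rpm ← 5583 -337 = 5246
set_airspeed(41.56): V ← 41.56 m/s
adjust_airspeed(+14.46): V ← 41.56 +14.46 = 56.02 m/s
final state: V = 56.02 m/s, rpm = 5246 → n = rpm/60 = 87.433333 rev/s
target J* = 1.0107; solve J* = V/(n·D) for n: n = V/(J*·D) = 56.02/(1.0107 × 0.307) = 180.543752 rev/s
rpm = 60·n = 10832.625113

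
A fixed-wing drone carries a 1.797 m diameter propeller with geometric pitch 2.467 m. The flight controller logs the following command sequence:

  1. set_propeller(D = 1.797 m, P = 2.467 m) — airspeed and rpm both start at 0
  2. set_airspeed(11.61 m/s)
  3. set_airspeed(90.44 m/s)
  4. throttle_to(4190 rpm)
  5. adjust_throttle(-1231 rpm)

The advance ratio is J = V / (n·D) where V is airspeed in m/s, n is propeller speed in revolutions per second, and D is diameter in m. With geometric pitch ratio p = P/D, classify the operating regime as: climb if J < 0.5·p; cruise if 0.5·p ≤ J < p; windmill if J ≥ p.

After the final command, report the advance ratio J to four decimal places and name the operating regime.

J = 1.0205, regime = cruise

set_propeller: D = 1.797 m, P = 2.467 m (p = P/D = 1.372844); state ← (V=0, rpm=0)
set_airspeed(11.61): V ← 11.61 m/s
set_airspeed(90.44): V ← 90.44 m/s
throttle_to(4190): rpm ← 4190
adjust_throttle(-1231): rpm ← 4190 -1231 = 2959
final state: V = 90.44 m/s, rpm = 2959 → n = rpm/60 = 49.316667 rev/s
J = V / (n·D) = 90.44 / (49.316667 × 1.797) = 1.020514
regime bands: climb J<0.6864 | cruise [0.6864, 1.3728) | windmill J≥1.3728
J = 1.0205 → cruise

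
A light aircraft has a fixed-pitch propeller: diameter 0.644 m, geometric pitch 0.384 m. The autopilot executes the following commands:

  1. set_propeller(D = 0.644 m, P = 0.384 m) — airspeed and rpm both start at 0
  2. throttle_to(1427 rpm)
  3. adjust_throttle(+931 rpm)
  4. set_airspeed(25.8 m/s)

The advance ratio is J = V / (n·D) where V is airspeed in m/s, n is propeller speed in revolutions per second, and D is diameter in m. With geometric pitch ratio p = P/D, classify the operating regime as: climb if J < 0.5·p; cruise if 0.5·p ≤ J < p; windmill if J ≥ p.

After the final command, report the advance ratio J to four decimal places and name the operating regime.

set_propeller: D = 0.644 m, P = 0.384 m (p = P/D = 0.596273); state ← (V=0, rpm=0)
throttle_to(1427): rpm ← 1427
adjust_throttle(+931): rpm ← 1427 +931 = 2358
set_airspeed(25.8): V ← 25.8 m/s
final state: V = 25.8 m/s, rpm = 2358 → n = rpm/60 = 39.300000 rev/s
J = V / (n·D) = 25.8 / (39.300000 × 0.644) = 1.019392
regime bands: climb J<0.2981 | cruise [0.2981, 0.5963) | windmill J≥0.5963
J = 1.0194 → windmill

J = 1.0194, regime = windmill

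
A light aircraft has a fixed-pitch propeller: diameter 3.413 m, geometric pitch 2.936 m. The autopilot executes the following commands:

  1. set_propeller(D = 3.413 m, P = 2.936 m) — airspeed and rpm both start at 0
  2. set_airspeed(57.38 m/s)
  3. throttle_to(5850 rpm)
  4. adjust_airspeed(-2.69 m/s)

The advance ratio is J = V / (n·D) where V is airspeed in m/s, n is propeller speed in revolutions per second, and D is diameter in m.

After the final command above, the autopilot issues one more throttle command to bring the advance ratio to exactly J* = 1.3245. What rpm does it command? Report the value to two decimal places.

set_propeller: D = 3.413 m, P = 2.936 m (p = P/D = 0.860240); state ← (V=0, rpm=0)
set_airspeed(57.38): V ← 57.38 m/s
throttle_to(5850): rpm ← 5850
adjust_airspeed(-2.69): V ← 57.38 -2.69 = 54.69 m/s
final state: V = 54.69 m/s, rpm = 5850 → n = rpm/60 = 97.500000 rev/s
target J* = 1.3245; solve J* = V/(n·D) for n: n = V/(J*·D) = 54.69/(1.3245 × 3.413) = 12.098170 rev/s
rpm = 60·n = 725.890183

rpm = 725.89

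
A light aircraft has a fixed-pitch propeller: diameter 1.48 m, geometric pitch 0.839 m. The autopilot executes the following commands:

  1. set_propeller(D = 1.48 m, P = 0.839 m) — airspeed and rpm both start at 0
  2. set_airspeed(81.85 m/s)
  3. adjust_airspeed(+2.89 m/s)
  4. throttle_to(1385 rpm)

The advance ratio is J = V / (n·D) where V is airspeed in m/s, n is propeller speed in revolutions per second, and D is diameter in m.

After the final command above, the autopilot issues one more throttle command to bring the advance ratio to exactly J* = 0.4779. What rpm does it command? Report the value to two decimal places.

set_propeller: D = 1.48 m, P = 0.839 m (p = P/D = 0.566892); state ← (V=0, rpm=0)
set_airspeed(81.85): V ← 81.85 m/s
adjust_airspeed(+2.89): V ← 81.85 +2.89 = 84.74 m/s
throttle_to(1385): rpm ← 1385
final state: V = 84.74 m/s, rpm = 1385 → n = rpm/60 = 23.083333 rev/s
target J* = 0.4779; solve J* = V/(n·D) for n: n = V/(J*·D) = 84.74/(0.4779 × 1.48) = 119.809075 rev/s
rpm = 60·n = 7188.544477

rpm = 7188.54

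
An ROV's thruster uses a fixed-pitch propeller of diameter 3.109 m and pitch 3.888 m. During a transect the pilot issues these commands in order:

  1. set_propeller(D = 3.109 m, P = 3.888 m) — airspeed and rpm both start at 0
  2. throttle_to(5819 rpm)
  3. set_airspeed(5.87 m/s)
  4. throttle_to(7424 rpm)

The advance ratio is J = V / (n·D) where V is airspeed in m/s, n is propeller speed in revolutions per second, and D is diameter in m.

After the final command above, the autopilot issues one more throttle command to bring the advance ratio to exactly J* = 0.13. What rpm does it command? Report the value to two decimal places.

rpm = 871.42

set_propeller: D = 3.109 m, P = 3.888 m (p = P/D = 1.250563); state ← (V=0, rpm=0)
throttle_to(5819): rpm ← 5819
set_airspeed(5.87): V ← 5.87 m/s
throttle_to(7424): rpm ← 7424
final state: V = 5.87 m/s, rpm = 7424 → n = rpm/60 = 123.733333 rev/s
target J* = 0.13; solve J* = V/(n·D) for n: n = V/(J*·D) = 5.87/(0.13 × 3.109) = 14.523592 rev/s
rpm = 60·n = 871.415493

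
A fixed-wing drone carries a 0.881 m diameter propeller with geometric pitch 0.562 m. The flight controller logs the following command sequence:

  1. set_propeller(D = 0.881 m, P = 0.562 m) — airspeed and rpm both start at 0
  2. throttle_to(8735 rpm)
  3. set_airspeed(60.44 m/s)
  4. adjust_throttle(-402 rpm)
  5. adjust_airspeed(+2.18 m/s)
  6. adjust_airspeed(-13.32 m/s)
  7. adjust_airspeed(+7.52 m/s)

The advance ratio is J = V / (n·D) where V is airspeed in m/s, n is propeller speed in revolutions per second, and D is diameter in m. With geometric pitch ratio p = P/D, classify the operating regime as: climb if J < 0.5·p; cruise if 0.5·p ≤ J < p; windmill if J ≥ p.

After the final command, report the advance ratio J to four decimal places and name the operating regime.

J = 0.4644, regime = cruise

set_propeller: D = 0.881 m, P = 0.562 m (p = P/D = 0.637911); state ← (V=0, rpm=0)
throttle_to(8735): rpm ← 8735
set_airspeed(60.44): V ← 60.44 m/s
adjust_throttle(-402): rpm ← 8735 -402 = 8333
adjust_airspeed(+2.18): V ← 60.44 +2.18 = 62.62 m/s
adjust_airspeed(-13.32): V ← 62.62 -13.32 = 49.3 m/s
adjust_airspeed(+7.52): V ← 49.3 +7.52 = 56.82 m/s
final state: V = 56.82 m/s, rpm = 8333 → n = rpm/60 = 138.883333 rev/s
J = V / (n·D) = 56.82 / (138.883333 × 0.881) = 0.464382
regime bands: climb J<0.3190 | cruise [0.3190, 0.6379) | windmill J≥0.6379
J = 0.4644 → cruise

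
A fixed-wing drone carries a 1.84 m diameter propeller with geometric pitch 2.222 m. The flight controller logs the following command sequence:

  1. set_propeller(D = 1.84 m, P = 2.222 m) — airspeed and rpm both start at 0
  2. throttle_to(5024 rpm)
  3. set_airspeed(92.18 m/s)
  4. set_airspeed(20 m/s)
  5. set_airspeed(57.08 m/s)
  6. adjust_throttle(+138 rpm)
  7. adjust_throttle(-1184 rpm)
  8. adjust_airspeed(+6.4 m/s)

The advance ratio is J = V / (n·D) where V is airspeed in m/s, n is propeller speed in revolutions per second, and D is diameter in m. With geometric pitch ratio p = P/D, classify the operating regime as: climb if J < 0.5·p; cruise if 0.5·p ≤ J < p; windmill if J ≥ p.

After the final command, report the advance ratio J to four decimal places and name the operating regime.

set_propeller: D = 1.84 m, P = 2.222 m (p = P/D = 1.207609); state ← (V=0, rpm=0)
throttle_to(5024): rpm ← 5024
set_airspeed(92.18): V ← 92.18 m/s
set_airspeed(20): V ← 20 m/s
set_airspeed(57.08): V ← 57.08 m/s
adjust_throttle(+138): rpm ← 5024 +138 = 5162
adjust_throttle(-1184): rpm ← 5162 -1184 = 3978
adjust_airspeed(+6.4): V ← 57.08 +6.4 = 63.48 m/s
final state: V = 63.48 m/s, rpm = 3978 → n = rpm/60 = 66.300000 rev/s
J = V / (n·D) = 63.48 / (66.300000 × 1.84) = 0.520362
regime bands: climb J<0.6038 | cruise [0.6038, 1.2076) | windmill J≥1.2076
J = 0.5204 → climb

J = 0.5204, regime = climb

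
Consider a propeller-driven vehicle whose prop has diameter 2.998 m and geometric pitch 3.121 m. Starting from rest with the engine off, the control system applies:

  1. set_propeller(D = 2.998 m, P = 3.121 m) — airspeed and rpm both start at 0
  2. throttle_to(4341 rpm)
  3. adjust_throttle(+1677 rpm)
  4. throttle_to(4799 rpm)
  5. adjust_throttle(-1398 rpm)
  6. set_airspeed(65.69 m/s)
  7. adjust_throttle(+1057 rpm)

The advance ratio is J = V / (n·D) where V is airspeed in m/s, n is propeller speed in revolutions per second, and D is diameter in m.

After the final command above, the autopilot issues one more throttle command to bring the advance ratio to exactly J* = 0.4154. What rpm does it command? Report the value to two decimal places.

rpm = 3164.84

set_propeller: D = 2.998 m, P = 3.121 m (p = P/D = 1.041027); state ← (V=0, rpm=0)
throttle_to(4341): rpm ← 4341
adjust_throttle(+1677): rpm ← 4341 +1677 = 6018
throttle_to(4799): rpm ← 4799
adjust_throttle(-1398): rpm ← 4799 -1398 = 3401
set_airspeed(65.69): V ← 65.69 m/s
adjust_throttle(+1057): rpm ← 3401 +1057 = 4458
final state: V = 65.69 m/s, rpm = 4458 → n = rpm/60 = 74.300000 rev/s
target J* = 0.4154; solve J* = V/(n·D) for n: n = V/(J*·D) = 65.69/(0.4154 × 2.998) = 52.747410 rev/s
rpm = 60·n = 3164.844610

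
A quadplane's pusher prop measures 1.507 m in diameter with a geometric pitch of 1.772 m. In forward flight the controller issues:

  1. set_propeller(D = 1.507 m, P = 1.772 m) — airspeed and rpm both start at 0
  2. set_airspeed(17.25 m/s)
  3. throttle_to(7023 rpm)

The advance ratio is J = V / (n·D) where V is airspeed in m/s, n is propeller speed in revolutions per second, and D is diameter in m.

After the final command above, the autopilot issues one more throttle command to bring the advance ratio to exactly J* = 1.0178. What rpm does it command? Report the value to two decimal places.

rpm = 674.78

set_propeller: D = 1.507 m, P = 1.772 m (p = P/D = 1.175846); state ← (V=0, rpm=0)
set_airspeed(17.25): V ← 17.25 m/s
throttle_to(7023): rpm ← 7023
final state: V = 17.25 m/s, rpm = 7023 → n = rpm/60 = 117.050000 rev/s
target J* = 1.0178; solve J* = V/(n·D) for n: n = V/(J*·D) = 17.25/(1.0178 × 1.507) = 11.246397 rev/s
rpm = 60·n = 674.783805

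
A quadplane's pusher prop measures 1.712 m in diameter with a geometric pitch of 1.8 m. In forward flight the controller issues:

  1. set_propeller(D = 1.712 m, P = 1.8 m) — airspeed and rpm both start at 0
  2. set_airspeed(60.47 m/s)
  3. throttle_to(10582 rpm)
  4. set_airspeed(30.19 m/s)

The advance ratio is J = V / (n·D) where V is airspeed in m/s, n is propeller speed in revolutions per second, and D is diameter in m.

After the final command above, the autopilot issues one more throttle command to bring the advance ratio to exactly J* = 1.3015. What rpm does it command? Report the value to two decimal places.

rpm = 812.95

set_propeller: D = 1.712 m, P = 1.8 m (p = P/D = 1.051402); state ← (V=0, rpm=0)
set_airspeed(60.47): V ← 60.47 m/s
throttle_to(10582): rpm ← 10582
set_airspeed(30.19): V ← 30.19 m/s
final state: V = 30.19 m/s, rpm = 10582 → n = rpm/60 = 176.366667 rev/s
target J* = 1.3015; solve J* = V/(n·D) for n: n = V/(J*·D) = 30.19/(1.3015 × 1.712) = 13.549248 rev/s
rpm = 60·n = 812.954858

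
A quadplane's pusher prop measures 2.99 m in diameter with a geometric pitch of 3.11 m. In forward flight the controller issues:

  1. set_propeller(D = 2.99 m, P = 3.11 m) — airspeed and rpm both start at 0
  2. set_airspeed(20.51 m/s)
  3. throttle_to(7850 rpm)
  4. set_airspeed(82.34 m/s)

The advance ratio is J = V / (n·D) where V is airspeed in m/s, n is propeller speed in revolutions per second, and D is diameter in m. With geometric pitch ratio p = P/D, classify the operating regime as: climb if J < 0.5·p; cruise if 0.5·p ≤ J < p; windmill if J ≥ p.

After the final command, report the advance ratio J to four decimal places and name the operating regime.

J = 0.2105, regime = climb

set_propeller: D = 2.99 m, P = 3.11 m (p = P/D = 1.040134); state ← (V=0, rpm=0)
set_airspeed(20.51): V ← 20.51 m/s
throttle_to(7850): rpm ← 7850
set_airspeed(82.34): V ← 82.34 m/s
final state: V = 82.34 m/s, rpm = 7850 → n = rpm/60 = 130.833333 rev/s
J = V / (n·D) = 82.34 / (130.833333 × 2.99) = 0.210485
regime bands: climb J<0.5201 | cruise [0.5201, 1.0401) | windmill J≥1.0401
J = 0.2105 → climb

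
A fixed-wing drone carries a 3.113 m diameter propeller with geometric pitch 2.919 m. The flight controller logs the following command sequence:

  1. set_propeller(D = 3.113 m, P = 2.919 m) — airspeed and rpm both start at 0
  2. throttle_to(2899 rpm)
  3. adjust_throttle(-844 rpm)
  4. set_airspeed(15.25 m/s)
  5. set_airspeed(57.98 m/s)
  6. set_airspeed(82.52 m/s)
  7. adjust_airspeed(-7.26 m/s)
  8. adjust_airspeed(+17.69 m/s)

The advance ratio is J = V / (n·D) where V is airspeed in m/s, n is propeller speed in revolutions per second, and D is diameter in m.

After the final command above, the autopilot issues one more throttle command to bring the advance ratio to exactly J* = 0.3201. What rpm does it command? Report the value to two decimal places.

set_propeller: D = 3.113 m, P = 2.919 m (p = P/D = 0.937681); state ← (V=0, rpm=0)
throttle_to(2899): rpm ← 2899
adjust_throttle(-844): rpm ← 2899 -844 = 2055
set_airspeed(15.25): V ← 15.25 m/s
set_airspeed(57.98): V ← 57.98 m/s
set_airspeed(82.52): V ← 82.52 m/s
adjust_airspeed(-7.26): V ← 82.52 -7.26 = 75.26 m/s
adjust_airspeed(+17.69): V ← 75.26 +17.69 = 92.95 m/s
final state: V = 92.95 m/s, rpm = 2055 → n = rpm/60 = 34.250000 rev/s
target J* = 0.3201; solve J* = V/(n·D) for n: n = V/(J*·D) = 92.95/(0.3201 × 3.113) = 93.279154 rev/s
rpm = 60·n = 5596.749249

rpm = 5596.75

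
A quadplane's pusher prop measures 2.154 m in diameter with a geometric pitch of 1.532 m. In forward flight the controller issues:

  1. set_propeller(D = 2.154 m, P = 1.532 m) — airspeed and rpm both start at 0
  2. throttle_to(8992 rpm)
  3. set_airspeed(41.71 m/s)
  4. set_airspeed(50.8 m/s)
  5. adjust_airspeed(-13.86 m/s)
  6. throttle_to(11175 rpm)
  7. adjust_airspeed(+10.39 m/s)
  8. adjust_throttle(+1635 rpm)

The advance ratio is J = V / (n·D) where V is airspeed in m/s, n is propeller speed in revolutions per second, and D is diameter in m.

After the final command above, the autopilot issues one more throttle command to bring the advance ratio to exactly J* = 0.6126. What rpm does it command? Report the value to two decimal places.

set_propeller: D = 2.154 m, P = 1.532 m (p = P/D = 0.711235); state ← (V=0, rpm=0)
throttle_to(8992): rpm ← 8992
set_airspeed(41.71): V ← 41.71 m/s
set_airspeed(50.8): V ← 50.8 m/s
adjust_airspeed(-13.86): V ← 50.8 -13.86 = 36.94 m/s
throttle_to(11175): rpm ← 11175
adjust_airspeed(+10.39): V ← 36.94 +10.39 = 47.33 m/s
adjust_throttle(+1635): rpm ← 11175 +1635 = 12810
final state: V = 47.33 m/s, rpm = 12810 → n = rpm/60 = 213.500000 rev/s
target J* = 0.6126; solve J* = V/(n·D) for n: n = V/(J*·D) = 47.33/(0.6126 × 2.154) = 35.868549 rev/s
rpm = 60·n = 2152.112963

rpm = 2152.11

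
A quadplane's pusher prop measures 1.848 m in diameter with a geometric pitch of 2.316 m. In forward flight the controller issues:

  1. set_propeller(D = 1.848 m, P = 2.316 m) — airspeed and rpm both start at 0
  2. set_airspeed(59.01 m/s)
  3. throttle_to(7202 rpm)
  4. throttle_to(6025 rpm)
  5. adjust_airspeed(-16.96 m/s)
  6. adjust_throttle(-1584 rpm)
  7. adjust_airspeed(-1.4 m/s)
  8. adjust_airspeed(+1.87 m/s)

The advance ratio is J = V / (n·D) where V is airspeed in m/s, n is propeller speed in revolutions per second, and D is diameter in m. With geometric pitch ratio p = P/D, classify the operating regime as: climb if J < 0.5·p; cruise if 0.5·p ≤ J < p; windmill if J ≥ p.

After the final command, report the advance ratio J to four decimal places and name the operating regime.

J = 0.3109, regime = climb

set_propeller: D = 1.848 m, P = 2.316 m (p = P/D = 1.253247); state ← (V=0, rpm=0)
set_airspeed(59.01): V ← 59.01 m/s
throttle_to(7202): rpm ← 7202
throttle_to(6025): rpm ← 6025
adjust_airspeed(-16.96): V ← 59.01 -16.96 = 42.05 m/s
adjust_throttle(-1584): rpm ← 6025 -1584 = 4441
adjust_airspeed(-1.4): V ← 42.05 -1.4 = 40.65 m/s
adjust_airspeed(+1.87): V ← 40.65 +1.87 = 42.52 m/s
final state: V = 42.52 m/s, rpm = 4441 → n = rpm/60 = 74.016667 rev/s
J = V / (n·D) = 42.52 / (74.016667 × 1.848) = 0.310858
regime bands: climb J<0.6266 | cruise [0.6266, 1.2532) | windmill J≥1.2532
J = 0.3109 → climb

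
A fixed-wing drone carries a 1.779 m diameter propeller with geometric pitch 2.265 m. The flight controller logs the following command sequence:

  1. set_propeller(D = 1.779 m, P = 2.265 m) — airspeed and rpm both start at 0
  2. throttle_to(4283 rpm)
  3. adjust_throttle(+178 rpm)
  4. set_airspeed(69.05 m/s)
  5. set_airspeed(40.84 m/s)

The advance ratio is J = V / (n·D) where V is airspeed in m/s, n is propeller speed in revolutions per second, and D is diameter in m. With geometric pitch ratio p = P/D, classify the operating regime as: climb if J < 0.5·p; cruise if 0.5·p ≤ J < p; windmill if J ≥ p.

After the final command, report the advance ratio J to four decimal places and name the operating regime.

set_propeller: D = 1.779 m, P = 2.265 m (p = P/D = 1.273187); state ← (V=0, rpm=0)
throttle_to(4283): rpm ← 4283
adjust_throttle(+178): rpm ← 4283 +178 = 4461
set_airspeed(69.05): V ← 69.05 m/s
set_airspeed(40.84): V ← 40.84 m/s
final state: V = 40.84 m/s, rpm = 4461 → n = rpm/60 = 74.350000 rev/s
J = V / (n·D) = 40.84 / (74.350000 × 1.779) = 0.308766
regime bands: climb J<0.6366 | cruise [0.6366, 1.2732) | windmill J≥1.2732
J = 0.3088 → climb

J = 0.3088, regime = climb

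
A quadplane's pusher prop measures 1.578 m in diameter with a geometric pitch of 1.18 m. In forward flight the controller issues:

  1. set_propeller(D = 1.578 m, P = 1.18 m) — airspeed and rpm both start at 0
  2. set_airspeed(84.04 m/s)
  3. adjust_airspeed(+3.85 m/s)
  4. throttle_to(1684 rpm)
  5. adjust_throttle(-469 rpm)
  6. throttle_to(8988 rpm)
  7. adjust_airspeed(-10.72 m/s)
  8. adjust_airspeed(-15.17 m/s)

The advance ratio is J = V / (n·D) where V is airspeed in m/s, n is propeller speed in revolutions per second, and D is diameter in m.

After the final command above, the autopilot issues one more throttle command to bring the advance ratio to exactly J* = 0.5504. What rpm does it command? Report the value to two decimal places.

set_propeller: D = 1.578 m, P = 1.18 m (p = P/D = 0.747782); state ← (V=0, rpm=0)
set_airspeed(84.04): V ← 84.04 m/s
adjust_airspeed(+3.85): V ← 84.04 +3.85 = 87.89 m/s
throttle_to(1684): rpm ← 1684
adjust_throttle(-469): rpm ← 1684 -469 = 1215
throttle_to(8988): rpm ← 8988
adjust_airspeed(-10.72): V ← 87.89 -10.72 = 77.17 m/s
adjust_airspeed(-15.17): V ← 77.17 -15.17 = 62 m/s
final state: V = 62 m/s, rpm = 8988 → n = rpm/60 = 149.800000 rev/s
target J* = 0.5504; solve J* = V/(n·D) for n: n = V/(J*·D) = 62/(0.5504 × 1.578) = 71.384885 rev/s
rpm = 60·n = 4283.093112

rpm = 4283.09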